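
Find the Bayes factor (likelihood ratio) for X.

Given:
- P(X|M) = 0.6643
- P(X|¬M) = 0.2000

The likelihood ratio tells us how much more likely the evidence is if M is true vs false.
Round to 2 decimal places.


Likelihood Ratio (LR) = P(X|M) / P(X|¬M)

LR = 0.6643 / 0.2000
   = 3.32

The evidence is 3.32 times more likely if M is true than if M is false.
Because LR exceeds 1, X is evidence for M.


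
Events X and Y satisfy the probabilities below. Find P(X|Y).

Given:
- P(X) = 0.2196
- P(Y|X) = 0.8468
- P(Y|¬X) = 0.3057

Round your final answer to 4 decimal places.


Bayes' theorem: P(X|Y) = P(Y|X) × P(X) / P(Y)

Step 1: Calculate P(Y) using law of total probability
P(Y) = P(Y|X)P(X) + P(Y|¬X)P(¬X)
     = 0.8468 × 0.2196 + 0.3057 × 0.7804
     = 0.18595728 + 0.23856828
     = 0.42452556

Step 2: Apply Bayes' theorem
P(X|Y) = P(Y|X) × P(X) / P(Y)
       = 0.18595728 / 0.42452556
       = 0.4380


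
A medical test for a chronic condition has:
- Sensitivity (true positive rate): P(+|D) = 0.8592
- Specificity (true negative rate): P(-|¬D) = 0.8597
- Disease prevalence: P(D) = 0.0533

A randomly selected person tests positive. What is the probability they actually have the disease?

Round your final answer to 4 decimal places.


Let D = has disease, + = positive test

Given:
- P(D) = 0.0533 (prevalence)
- P(+|D) = 0.8592 (sensitivity)
- P(-|¬D) = 0.8597 (specificity)
- P(+|¬D) = 0.1403 (false positive rate = 1 - specificity)

Step 1: Find P(+)
P(+) = P(+|D)P(D) + P(+|¬D)P(¬D)
     = 0.8592 × 0.0533 + 0.1403 × 0.9467
     = 0.04579536 + 0.13282201
     = 0.17861737

Step 2: Apply Bayes' theorem for P(D|+)
P(D|+) = P(+|D)P(D) / P(+)
       = 0.04579536 / 0.17861737
       = 0.2564


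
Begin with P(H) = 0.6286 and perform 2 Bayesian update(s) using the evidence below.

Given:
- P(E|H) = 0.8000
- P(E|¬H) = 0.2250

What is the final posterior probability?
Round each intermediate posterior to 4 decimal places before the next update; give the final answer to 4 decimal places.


Sequential Bayesian updating:

Initial prior: P(H) = 0.6286

Update 1:
  P(E) = 0.8000 × 0.6286 + 0.2250 × 0.3714 = 0.50288000 + 0.08356500 = 0.58644500
  P(H|E) = 0.50288000 / 0.58644500 = 0.8575

Update 2:
  P(E) = 0.8000 × 0.8575 + 0.2250 × 0.1425 = 0.68600000 + 0.03206250 = 0.71806250
  P(H|E) = 0.68600000 / 0.71806250 = 0.9553

Final posterior: 0.9553


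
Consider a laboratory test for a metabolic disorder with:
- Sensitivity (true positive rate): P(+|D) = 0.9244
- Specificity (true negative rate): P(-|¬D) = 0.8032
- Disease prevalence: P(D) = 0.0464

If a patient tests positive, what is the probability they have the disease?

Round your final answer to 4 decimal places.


Let D = has disease, + = positive test

Given:
- P(D) = 0.0464 (prevalence)
- P(+|D) = 0.9244 (sensitivity)
- P(-|¬D) = 0.8032 (specificity)
- P(+|¬D) = 0.1968 (false positive rate = 1 - specificity)

Step 1: Find P(+)
P(+) = P(+|D)P(D) + P(+|¬D)P(¬D)
     = 0.9244 × 0.0464 + 0.1968 × 0.9536
     = 0.04289216 + 0.18766848
     = 0.23056064

Step 2: Apply Bayes' theorem for P(D|+)
P(D|+) = P(+|D)P(D) / P(+)
       = 0.04289216 / 0.23056064
       = 0.1860


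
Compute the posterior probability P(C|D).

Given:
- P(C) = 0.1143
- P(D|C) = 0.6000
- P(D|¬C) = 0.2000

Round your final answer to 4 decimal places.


Bayes' theorem: P(C|D) = P(D|C) × P(C) / P(D)

Step 1: Calculate P(D) using law of total probability
P(D) = P(D|C)P(C) + P(D|¬C)P(¬C)
     = 0.6000 × 0.1143 + 0.2000 × 0.8857
     = 0.06858000 + 0.17714000
     = 0.24572000

Step 2: Apply Bayes' theorem
P(C|D) = P(D|C) × P(C) / P(D)
       = 0.06858000 / 0.24572000
       = 0.2791


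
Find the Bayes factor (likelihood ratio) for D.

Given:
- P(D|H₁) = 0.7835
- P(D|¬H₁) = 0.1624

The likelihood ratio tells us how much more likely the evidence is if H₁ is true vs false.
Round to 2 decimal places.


Likelihood Ratio (LR) = P(D|H₁) / P(D|¬H₁)

LR = 0.7835 / 0.1624
   = 4.82

The evidence is 4.82 times more likely if H₁ is true than if H₁ is false.
LR > 1, so observing D raises the odds in favor of H₁.


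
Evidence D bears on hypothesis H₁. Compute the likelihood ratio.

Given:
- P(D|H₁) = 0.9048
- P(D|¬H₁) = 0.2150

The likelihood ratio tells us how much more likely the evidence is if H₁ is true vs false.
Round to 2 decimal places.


Likelihood Ratio (LR) = P(D|H₁) / P(D|¬H₁)

LR = 0.9048 / 0.2150
   = 4.21

The evidence is 4.21 times more likely if H₁ is true than if H₁ is false.
Because LR exceeds 1, D is evidence for H₁.


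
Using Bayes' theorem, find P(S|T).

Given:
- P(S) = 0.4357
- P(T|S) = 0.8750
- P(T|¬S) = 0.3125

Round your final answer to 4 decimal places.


Bayes' theorem: P(S|T) = P(T|S) × P(S) / P(T)

Step 1: Calculate P(T) using law of total probability
P(T) = P(T|S)P(S) + P(T|¬S)P(¬S)
     = 0.8750 × 0.4357 + 0.3125 × 0.5643
     = 0.38123750 + 0.17634375
     = 0.55758125

Step 2: Apply Bayes' theorem
P(S|T) = P(T|S) × P(S) / P(T)
       = 0.38123750 / 0.55758125
       = 0.6837


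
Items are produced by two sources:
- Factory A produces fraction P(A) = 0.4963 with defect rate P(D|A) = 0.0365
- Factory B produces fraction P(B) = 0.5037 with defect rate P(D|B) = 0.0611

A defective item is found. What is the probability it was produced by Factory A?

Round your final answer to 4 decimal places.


Let A = from Factory A, D = defective

Given:
- P(A) = 0.4963, P(B) = 0.5037
- P(D|A) = 0.0365, P(D|B) = 0.0611

Step 1: Find P(D)
P(D) = P(D|A)P(A) + P(D|B)P(B)
     = 0.0365 × 0.4963 + 0.0611 × 0.5037
     = 0.01811495 + 0.03077607
     = 0.04889102

Step 2: Apply Bayes' theorem
P(A|D) = P(D|A)P(A) / P(D)
       = 0.01811495 / 0.04889102
       = 0.3705


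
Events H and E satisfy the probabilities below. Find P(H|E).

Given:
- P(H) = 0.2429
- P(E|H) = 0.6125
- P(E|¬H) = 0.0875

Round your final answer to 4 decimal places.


Bayes' theorem: P(H|E) = P(E|H) × P(H) / P(E)

Step 1: Calculate P(E) using law of total probability
P(E) = P(E|H)P(H) + P(E|¬H)P(¬H)
     = 0.6125 × 0.2429 + 0.0875 × 0.7571
     = 0.14877625 + 0.06624625
     = 0.21502250

Step 2: Apply Bayes' theorem
P(H|E) = P(E|H) × P(H) / P(E)
       = 0.14877625 / 0.21502250
       = 0.6919


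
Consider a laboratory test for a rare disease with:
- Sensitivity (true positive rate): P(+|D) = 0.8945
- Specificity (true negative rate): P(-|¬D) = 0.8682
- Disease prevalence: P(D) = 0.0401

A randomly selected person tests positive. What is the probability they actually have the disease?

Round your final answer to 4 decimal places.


Let D = has disease, + = positive test

Given:
- P(D) = 0.0401 (prevalence)
- P(+|D) = 0.8945 (sensitivity)
- P(-|¬D) = 0.8682 (specificity)
- P(+|¬D) = 0.1318 (false positive rate = 1 - specificity)

Step 1: Find P(+)
P(+) = P(+|D)P(D) + P(+|¬D)P(¬D)
     = 0.8945 × 0.0401 + 0.1318 × 0.9599
     = 0.03586945 + 0.12651482
     = 0.16238427

Step 2: Apply Bayes' theorem for P(D|+)
P(D|+) = P(+|D)P(D) / P(+)
       = 0.03586945 / 0.16238427
       = 0.2209


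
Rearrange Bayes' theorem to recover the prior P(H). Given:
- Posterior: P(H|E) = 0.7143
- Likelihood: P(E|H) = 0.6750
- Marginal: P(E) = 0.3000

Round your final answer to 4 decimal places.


From Bayes' theorem: P(H|E) = P(E|H) × P(H) / P(E)

Rearranging for P(H):
P(H) = P(H|E) × P(E) / P(E|H)
     = 0.7143 × 0.3000 / 0.6750
     = 0.21429000 / 0.6750
     = 0.3175


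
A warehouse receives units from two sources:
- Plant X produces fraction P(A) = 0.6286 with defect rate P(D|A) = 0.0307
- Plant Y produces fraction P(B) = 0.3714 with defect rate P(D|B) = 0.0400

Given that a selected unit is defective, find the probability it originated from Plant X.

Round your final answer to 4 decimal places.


Let A = from Plant X, D = defective

Given:
- P(A) = 0.6286, P(B) = 0.3714
- P(D|A) = 0.0307, P(D|B) = 0.0400

Step 1: Find P(D)
P(D) = P(D|A)P(A) + P(D|B)P(B)
     = 0.0307 × 0.6286 + 0.0400 × 0.3714
     = 0.01929802 + 0.01485600
     = 0.03415402

Step 2: Apply Bayes' theorem
P(A|D) = P(D|A)P(A) / P(D)
       = 0.01929802 / 0.03415402
       = 0.5650


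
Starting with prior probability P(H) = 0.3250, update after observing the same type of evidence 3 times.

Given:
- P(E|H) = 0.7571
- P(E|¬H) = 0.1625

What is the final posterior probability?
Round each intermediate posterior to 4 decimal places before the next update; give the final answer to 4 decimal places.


Sequential Bayesian updating:

Initial prior: P(H) = 0.3250

Update 1:
  P(E) = 0.7571 × 0.3250 + 0.1625 × 0.6750 = 0.24605750 + 0.10968750 = 0.35574500
  P(H|E) = 0.24605750 / 0.35574500 = 0.6917

Update 2:
  P(E) = 0.7571 × 0.6917 + 0.1625 × 0.3083 = 0.52368607 + 0.05009875 = 0.57378482
  P(H|E) = 0.52368607 / 0.57378482 = 0.9127

Update 3:
  P(E) = 0.7571 × 0.9127 + 0.1625 × 0.0873 = 0.69100517 + 0.01418625 = 0.70519142
  P(H|E) = 0.69100517 / 0.70519142 = 0.9799

Final posterior: 0.9799


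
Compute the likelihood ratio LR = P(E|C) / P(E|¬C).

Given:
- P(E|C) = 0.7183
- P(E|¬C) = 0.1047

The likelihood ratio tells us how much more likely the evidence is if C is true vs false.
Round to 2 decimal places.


Likelihood Ratio (LR) = P(E|C) / P(E|¬C)

LR = 0.7183 / 0.1047
   = 6.86

The evidence is 6.86 times more likely if C is true than if C is false.
Since LR > 1, the evidence supports C over ¬C.


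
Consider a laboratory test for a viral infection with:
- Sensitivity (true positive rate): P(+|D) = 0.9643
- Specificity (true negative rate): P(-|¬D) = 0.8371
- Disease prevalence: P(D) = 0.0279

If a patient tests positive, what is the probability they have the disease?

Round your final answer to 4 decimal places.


Let D = has disease, + = positive test

Given:
- P(D) = 0.0279 (prevalence)
- P(+|D) = 0.9643 (sensitivity)
- P(-|¬D) = 0.8371 (specificity)
- P(+|¬D) = 0.1629 (false positive rate = 1 - specificity)

Step 1: Find P(+)
P(+) = P(+|D)P(D) + P(+|¬D)P(¬D)
     = 0.9643 × 0.0279 + 0.1629 × 0.9721
     = 0.02690397 + 0.15835509
     = 0.18525906

Step 2: Apply Bayes' theorem for P(D|+)
P(D|+) = P(+|D)P(D) / P(+)
       = 0.02690397 / 0.18525906
       = 0.1452


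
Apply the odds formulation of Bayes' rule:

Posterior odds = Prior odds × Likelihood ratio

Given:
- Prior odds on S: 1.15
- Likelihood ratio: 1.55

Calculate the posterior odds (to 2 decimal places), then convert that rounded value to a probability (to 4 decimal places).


Step 1: Calculate posterior odds
Posterior odds = Prior odds × LR
               = 1.15 × 1.55
               = 1.78

Step 2: Convert to probability
P(S|E) = Posterior odds / (1 + Posterior odds)
       = 1.78 / (1 + 1.78)
       = 1.78 / 2.78
       = 0.6403

The evidence increased P(S) from 0.5349 to 0.6403.


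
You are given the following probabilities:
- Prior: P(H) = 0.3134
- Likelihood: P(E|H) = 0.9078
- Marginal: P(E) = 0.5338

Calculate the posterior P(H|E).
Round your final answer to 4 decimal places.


Using Bayes' theorem:

P(H|E) = P(E|H) × P(H) / P(E)
       = 0.9078 × 0.3134 / 0.5338
       = 0.28450452 / 0.5338
       = 0.5330

The evidence strengthens our belief in H.
Prior: 0.3134 → Posterior: 0.5330


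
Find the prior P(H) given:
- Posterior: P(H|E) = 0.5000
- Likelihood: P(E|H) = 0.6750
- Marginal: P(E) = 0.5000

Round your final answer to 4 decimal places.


From Bayes' theorem: P(H|E) = P(E|H) × P(H) / P(E)

Rearranging for P(H):
P(H) = P(H|E) × P(E) / P(E|H)
     = 0.5000 × 0.5000 / 0.6750
     = 0.25000000 / 0.6750
     = 0.3704


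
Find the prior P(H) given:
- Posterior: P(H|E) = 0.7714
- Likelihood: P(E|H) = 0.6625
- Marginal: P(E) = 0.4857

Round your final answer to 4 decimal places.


From Bayes' theorem: P(H|E) = P(E|H) × P(H) / P(E)

Rearranging for P(H):
P(H) = P(H|E) × P(E) / P(E|H)
     = 0.7714 × 0.4857 / 0.6625
     = 0.37466898 / 0.6625
     = 0.5655


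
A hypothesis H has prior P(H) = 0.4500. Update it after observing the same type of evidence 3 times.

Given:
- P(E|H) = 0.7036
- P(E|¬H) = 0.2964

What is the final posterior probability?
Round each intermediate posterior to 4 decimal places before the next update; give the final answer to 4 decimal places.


Sequential Bayesian updating:

Initial prior: P(H) = 0.4500

Update 1:
  P(E) = 0.7036 × 0.4500 + 0.2964 × 0.5500 = 0.31662000 + 0.16302000 = 0.47964000
  P(H|E) = 0.31662000 / 0.47964000 = 0.6601

Update 2:
  P(E) = 0.7036 × 0.6601 + 0.2964 × 0.3399 = 0.46444636 + 0.10074636 = 0.56519272
  P(H|E) = 0.46444636 / 0.56519272 = 0.8217

Update 3:
  P(E) = 0.7036 × 0.8217 + 0.2964 × 0.1783 = 0.57814812 + 0.05284812 = 0.63099624
  P(H|E) = 0.57814812 / 0.63099624 = 0.9162

Final posterior: 0.9162


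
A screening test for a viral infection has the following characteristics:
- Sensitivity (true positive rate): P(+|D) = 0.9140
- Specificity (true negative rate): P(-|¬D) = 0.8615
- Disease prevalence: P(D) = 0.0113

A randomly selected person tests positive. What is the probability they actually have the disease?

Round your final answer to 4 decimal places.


Let D = has disease, + = positive test

Given:
- P(D) = 0.0113 (prevalence)
- P(+|D) = 0.9140 (sensitivity)
- P(-|¬D) = 0.8615 (specificity)
- P(+|¬D) = 0.1385 (false positive rate = 1 - specificity)

Step 1: Find P(+)
P(+) = P(+|D)P(D) + P(+|¬D)P(¬D)
     = 0.9140 × 0.0113 + 0.1385 × 0.9887
     = 0.01032820 + 0.13693495
     = 0.14726315

Step 2: Apply Bayes' theorem for P(D|+)
P(D|+) = P(+|D)P(D) / P(+)
       = 0.01032820 / 0.14726315
       = 0.0701


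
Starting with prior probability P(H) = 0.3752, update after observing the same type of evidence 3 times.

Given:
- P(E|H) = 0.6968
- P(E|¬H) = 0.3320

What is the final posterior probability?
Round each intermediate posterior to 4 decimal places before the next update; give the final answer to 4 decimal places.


Sequential Bayesian updating:

Initial prior: P(H) = 0.3752

Update 1:
  P(E) = 0.6968 × 0.3752 + 0.3320 × 0.6248 = 0.26143936 + 0.20743360 = 0.46887296
  P(H|E) = 0.26143936 / 0.46887296 = 0.5576

Update 2:
  P(E) = 0.6968 × 0.5576 + 0.3320 × 0.4424 = 0.38853568 + 0.14687680 = 0.53541248
  P(H|E) = 0.38853568 / 0.53541248 = 0.7257

Update 3:
  P(E) = 0.6968 × 0.7257 + 0.3320 × 0.2743 = 0.50566776 + 0.09106760 = 0.59673536
  P(H|E) = 0.50566776 / 0.59673536 = 0.8474

Final posterior: 0.8474


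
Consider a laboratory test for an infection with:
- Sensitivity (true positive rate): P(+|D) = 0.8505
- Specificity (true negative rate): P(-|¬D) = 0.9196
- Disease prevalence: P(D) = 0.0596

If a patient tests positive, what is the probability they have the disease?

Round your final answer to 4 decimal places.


Let D = has disease, + = positive test

Given:
- P(D) = 0.0596 (prevalence)
- P(+|D) = 0.8505 (sensitivity)
- P(-|¬D) = 0.9196 (specificity)
- P(+|¬D) = 0.0804 (false positive rate = 1 - specificity)

Step 1: Find P(+)
P(+) = P(+|D)P(D) + P(+|¬D)P(¬D)
     = 0.8505 × 0.0596 + 0.0804 × 0.9404
     = 0.05068980 + 0.07560816
     = 0.12629796

Step 2: Apply Bayes' theorem for P(D|+)
P(D|+) = P(+|D)P(D) / P(+)
       = 0.05068980 / 0.12629796
       = 0.4014


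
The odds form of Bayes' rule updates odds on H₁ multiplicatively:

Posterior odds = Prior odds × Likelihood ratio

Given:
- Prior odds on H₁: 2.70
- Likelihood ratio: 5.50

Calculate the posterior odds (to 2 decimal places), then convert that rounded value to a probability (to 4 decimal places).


Step 1: Calculate posterior odds
Posterior odds = Prior odds × LR
               = 2.70 × 5.50
               = 14.85

Step 2: Convert to probability
P(H₁|E) = Posterior odds / (1 + Posterior odds)
       = 14.85 / (1 + 14.85)
       = 14.85 / 15.85
       = 0.9369

The evidence increased P(H₁) from 0.7297 to 0.9369.


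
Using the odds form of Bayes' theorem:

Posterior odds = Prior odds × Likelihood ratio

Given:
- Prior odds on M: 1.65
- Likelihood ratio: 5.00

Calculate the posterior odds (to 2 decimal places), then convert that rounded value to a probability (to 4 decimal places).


Step 1: Calculate posterior odds
Posterior odds = Prior odds × LR
               = 1.65 × 5.00
               = 8.25

Step 2: Convert to probability
P(M|E) = Posterior odds / (1 + Posterior odds)
       = 8.25 / (1 + 8.25)
       = 8.25 / 9.25
       = 0.8919

The evidence increased P(M) from 0.6226 to 0.8919.


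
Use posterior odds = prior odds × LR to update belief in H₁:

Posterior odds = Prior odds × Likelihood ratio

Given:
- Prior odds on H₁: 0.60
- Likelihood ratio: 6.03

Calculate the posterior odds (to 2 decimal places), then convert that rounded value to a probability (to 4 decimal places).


Step 1: Calculate posterior odds
Posterior odds = Prior odds × LR
               = 0.60 × 6.03
               = 3.62

Step 2: Convert to probability
P(H₁|E) = Posterior odds / (1 + Posterior odds)
       = 3.62 / (1 + 3.62)
       = 3.62 / 4.62
       = 0.7835

The evidence increased P(H₁) from 0.3750 to 0.7835.


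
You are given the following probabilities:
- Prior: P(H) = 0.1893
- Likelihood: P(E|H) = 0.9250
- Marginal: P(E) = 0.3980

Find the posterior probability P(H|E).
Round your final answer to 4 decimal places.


Using Bayes' theorem:

P(H|E) = P(E|H) × P(H) / P(E)
       = 0.9250 × 0.1893 / 0.3980
       = 0.17510250 / 0.3980
       = 0.4400

The evidence strengthens our belief in H.
Prior: 0.1893 → Posterior: 0.4400


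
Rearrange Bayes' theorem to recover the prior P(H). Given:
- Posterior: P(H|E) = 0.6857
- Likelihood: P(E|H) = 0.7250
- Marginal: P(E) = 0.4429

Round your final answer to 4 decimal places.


From Bayes' theorem: P(H|E) = P(E|H) × P(H) / P(E)

Rearranging for P(H):
P(H) = P(H|E) × P(E) / P(E|H)
     = 0.6857 × 0.4429 / 0.7250
     = 0.30369653 / 0.7250
     = 0.4189


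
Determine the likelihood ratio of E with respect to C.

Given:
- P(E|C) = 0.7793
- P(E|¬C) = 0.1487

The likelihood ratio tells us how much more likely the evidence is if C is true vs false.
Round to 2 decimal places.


Likelihood Ratio (LR) = P(E|C) / P(E|¬C)

LR = 0.7793 / 0.1487
   = 5.24

The evidence is 5.24 times more likely if C is true than if C is false.
LR > 1, so observing E raises the odds in favor of C.


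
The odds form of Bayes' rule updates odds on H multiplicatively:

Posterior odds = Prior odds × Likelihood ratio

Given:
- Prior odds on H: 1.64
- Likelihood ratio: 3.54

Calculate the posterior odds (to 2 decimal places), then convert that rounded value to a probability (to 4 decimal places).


Step 1: Calculate posterior odds
Posterior odds = Prior odds × LR
               = 1.64 × 3.54
               = 5.81

Step 2: Convert to probability
P(H|E) = Posterior odds / (1 + Posterior odds)
       = 5.81 / (1 + 5.81)
       = 5.81 / 6.81
       = 0.8532

The evidence increased P(H) from 0.6212 to 0.8532.


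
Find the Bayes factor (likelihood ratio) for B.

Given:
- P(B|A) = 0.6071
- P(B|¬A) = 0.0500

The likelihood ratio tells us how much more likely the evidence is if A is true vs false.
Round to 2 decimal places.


Likelihood Ratio (LR) = P(B|A) / P(B|¬A)

LR = 0.6071 / 0.0500
   = 12.14

The evidence is 12.14 times more likely if A is true than if A is false.
LR > 1, so observing B raises the odds in favor of A.


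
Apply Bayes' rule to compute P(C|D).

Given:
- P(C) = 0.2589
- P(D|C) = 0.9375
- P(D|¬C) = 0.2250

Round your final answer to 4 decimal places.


Bayes' theorem: P(C|D) = P(D|C) × P(C) / P(D)

Step 1: Calculate P(D) using law of total probability
P(D) = P(D|C)P(C) + P(D|¬C)P(¬C)
     = 0.9375 × 0.2589 + 0.2250 × 0.7411
     = 0.24271875 + 0.16674750
     = 0.40946625

Step 2: Apply Bayes' theorem
P(C|D) = P(D|C) × P(C) / P(D)
       = 0.24271875 / 0.40946625
       = 0.5928


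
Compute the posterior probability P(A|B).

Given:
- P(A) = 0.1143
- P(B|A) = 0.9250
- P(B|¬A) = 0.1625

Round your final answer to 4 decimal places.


Bayes' theorem: P(A|B) = P(B|A) × P(A) / P(B)

Step 1: Calculate P(B) using law of total probability
P(B) = P(B|A)P(A) + P(B|¬A)P(¬A)
     = 0.9250 × 0.1143 + 0.1625 × 0.8857
     = 0.10572750 + 0.14392625
     = 0.24965375

Step 2: Apply Bayes' theorem
P(A|B) = P(B|A) × P(A) / P(B)
       = 0.10572750 / 0.24965375
       = 0.4235


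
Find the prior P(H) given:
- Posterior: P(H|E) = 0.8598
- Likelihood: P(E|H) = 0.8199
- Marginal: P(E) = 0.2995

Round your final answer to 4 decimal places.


From Bayes' theorem: P(H|E) = P(E|H) × P(H) / P(E)

Rearranging for P(H):
P(H) = P(H|E) × P(E) / P(E|H)
     = 0.8598 × 0.2995 / 0.8199
     = 0.25751010 / 0.8199
     = 0.3141


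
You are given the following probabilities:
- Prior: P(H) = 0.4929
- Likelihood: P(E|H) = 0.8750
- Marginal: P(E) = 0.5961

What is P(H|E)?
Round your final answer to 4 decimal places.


Using Bayes' theorem:

P(H|E) = P(E|H) × P(H) / P(E)
       = 0.8750 × 0.4929 / 0.5961
       = 0.43128750 / 0.5961
       = 0.7235

The evidence strengthens our belief in H.
Prior: 0.4929 → Posterior: 0.7235


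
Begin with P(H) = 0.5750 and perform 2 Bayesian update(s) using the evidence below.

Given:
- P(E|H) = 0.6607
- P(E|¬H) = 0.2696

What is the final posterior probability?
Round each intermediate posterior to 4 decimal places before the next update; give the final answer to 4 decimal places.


Sequential Bayesian updating:

Initial prior: P(H) = 0.5750

Update 1:
  P(E) = 0.6607 × 0.5750 + 0.2696 × 0.4250 = 0.37990250 + 0.11458000 = 0.49448250
  P(H|E) = 0.37990250 / 0.49448250 = 0.7683

Update 2:
  P(E) = 0.6607 × 0.7683 + 0.2696 × 0.2317 = 0.50761581 + 0.06246632 = 0.57008213
  P(H|E) = 0.50761581 / 0.57008213 = 0.8904

Final posterior: 0.8904


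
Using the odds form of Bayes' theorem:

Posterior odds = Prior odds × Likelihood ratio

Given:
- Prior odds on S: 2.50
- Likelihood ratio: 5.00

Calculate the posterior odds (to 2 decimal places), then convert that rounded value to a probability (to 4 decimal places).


Step 1: Calculate posterior odds
Posterior odds = Prior odds × LR
               = 2.50 × 5.00
               = 12.50

Step 2: Convert to probability
P(S|E) = Posterior odds / (1 + Posterior odds)
       = 12.50 / (1 + 12.50)
       = 12.50 / 13.50
       = 0.9259

The evidence increased P(S) from 0.7143 to 0.9259.


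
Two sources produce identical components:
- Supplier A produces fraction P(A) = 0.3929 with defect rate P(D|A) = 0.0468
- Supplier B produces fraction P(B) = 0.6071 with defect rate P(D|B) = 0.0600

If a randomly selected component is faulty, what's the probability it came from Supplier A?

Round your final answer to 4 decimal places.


Let A = from Supplier A, D = faulty

Given:
- P(A) = 0.3929, P(B) = 0.6071
- P(D|A) = 0.0468, P(D|B) = 0.0600

Step 1: Find P(D)
P(D) = P(D|A)P(A) + P(D|B)P(B)
     = 0.0468 × 0.3929 + 0.0600 × 0.6071
     = 0.01838772 + 0.03642600
     = 0.05481372

Step 2: Apply Bayes' theorem
P(A|D) = P(D|A)P(A) / P(D)
       = 0.01838772 / 0.05481372
       = 0.3355


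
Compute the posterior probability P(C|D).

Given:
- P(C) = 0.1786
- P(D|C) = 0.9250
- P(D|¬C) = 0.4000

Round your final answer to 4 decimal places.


Bayes' theorem: P(C|D) = P(D|C) × P(C) / P(D)

Step 1: Calculate P(D) using law of total probability
P(D) = P(D|C)P(C) + P(D|¬C)P(¬C)
     = 0.9250 × 0.1786 + 0.4000 × 0.8214
     = 0.16520500 + 0.32856000
     = 0.49376500

Step 2: Apply Bayes' theorem
P(C|D) = P(D|C) × P(C) / P(D)
       = 0.16520500 / 0.49376500
       = 0.3346


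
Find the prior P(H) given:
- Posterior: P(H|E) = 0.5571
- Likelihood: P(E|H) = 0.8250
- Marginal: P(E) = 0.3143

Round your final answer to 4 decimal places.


From Bayes' theorem: P(H|E) = P(E|H) × P(H) / P(E)

Rearranging for P(H):
P(H) = P(H|E) × P(E) / P(E|H)
     = 0.5571 × 0.3143 / 0.8250
     = 0.17509653 / 0.8250
     = 0.2122


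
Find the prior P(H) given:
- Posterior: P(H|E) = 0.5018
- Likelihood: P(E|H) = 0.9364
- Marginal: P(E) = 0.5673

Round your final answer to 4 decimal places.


From Bayes' theorem: P(H|E) = P(E|H) × P(H) / P(E)

Rearranging for P(H):
P(H) = P(H|E) × P(E) / P(E|H)
     = 0.5018 × 0.5673 / 0.9364
     = 0.28467114 / 0.9364
     = 0.3040


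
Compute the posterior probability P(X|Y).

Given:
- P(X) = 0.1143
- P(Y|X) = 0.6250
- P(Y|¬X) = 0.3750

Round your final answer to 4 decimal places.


Bayes' theorem: P(X|Y) = P(Y|X) × P(X) / P(Y)

Step 1: Calculate P(Y) using law of total probability
P(Y) = P(Y|X)P(X) + P(Y|¬X)P(¬X)
     = 0.6250 × 0.1143 + 0.3750 × 0.8857
     = 0.07143750 + 0.33213750
     = 0.40357500

Step 2: Apply Bayes' theorem
P(X|Y) = P(Y|X) × P(X) / P(Y)
       = 0.07143750 / 0.40357500
       = 0.1770


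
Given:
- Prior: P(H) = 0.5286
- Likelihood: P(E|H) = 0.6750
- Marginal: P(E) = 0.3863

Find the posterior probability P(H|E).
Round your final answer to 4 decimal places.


Using Bayes' theorem:

P(H|E) = P(E|H) × P(H) / P(E)
       = 0.6750 × 0.5286 / 0.3863
       = 0.35680500 / 0.3863
       = 0.9236

The evidence strengthens our belief in H.
Prior: 0.5286 → Posterior: 0.9236


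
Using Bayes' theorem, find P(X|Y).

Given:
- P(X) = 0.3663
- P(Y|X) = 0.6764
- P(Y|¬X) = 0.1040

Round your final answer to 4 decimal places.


Bayes' theorem: P(X|Y) = P(Y|X) × P(X) / P(Y)

Step 1: Calculate P(Y) using law of total probability
P(Y) = P(Y|X)P(X) + P(Y|¬X)P(¬X)
     = 0.6764 × 0.3663 + 0.1040 × 0.6337
     = 0.24776532 + 0.06590480
     = 0.31367012

Step 2: Apply Bayes' theorem
P(X|Y) = P(Y|X) × P(X) / P(Y)
       = 0.24776532 / 0.31367012
       = 0.7899


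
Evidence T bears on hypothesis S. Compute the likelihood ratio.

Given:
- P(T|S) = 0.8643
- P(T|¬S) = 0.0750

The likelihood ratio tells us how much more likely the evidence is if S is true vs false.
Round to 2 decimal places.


Likelihood Ratio (LR) = P(T|S) / P(T|¬S)

LR = 0.8643 / 0.0750
   = 11.52

The evidence is 11.52 times more likely if S is true than if S is false.
Since LR > 1, the evidence supports S over ¬S.


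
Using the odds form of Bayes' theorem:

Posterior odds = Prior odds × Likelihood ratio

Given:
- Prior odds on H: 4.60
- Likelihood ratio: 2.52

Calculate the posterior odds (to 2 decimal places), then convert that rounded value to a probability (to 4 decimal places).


Step 1: Calculate posterior odds
Posterior odds = Prior odds × LR
               = 4.60 × 2.52
               = 11.59

Step 2: Convert to probability
P(H|E) = Posterior odds / (1 + Posterior odds)
       = 11.59 / (1 + 11.59)
       = 11.59 / 12.59
       = 0.9206

The evidence increased P(H) from 0.8214 to 0.9206.


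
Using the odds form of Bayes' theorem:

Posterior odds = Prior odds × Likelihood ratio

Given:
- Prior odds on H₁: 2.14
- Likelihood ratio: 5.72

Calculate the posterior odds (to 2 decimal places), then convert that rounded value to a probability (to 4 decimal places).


Step 1: Calculate posterior odds
Posterior odds = Prior odds × LR
               = 2.14 × 5.72
               = 12.24

Step 2: Convert to probability
P(H₁|E) = Posterior odds / (1 + Posterior odds)
       = 12.24 / (1 + 12.24)
       = 12.24 / 13.24
       = 0.9245

The evidence increased P(H₁) from 0.6815 to 0.9245.


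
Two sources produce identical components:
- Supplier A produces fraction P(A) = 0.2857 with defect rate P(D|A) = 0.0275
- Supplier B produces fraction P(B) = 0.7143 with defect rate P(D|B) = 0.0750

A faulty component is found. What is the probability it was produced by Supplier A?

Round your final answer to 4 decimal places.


Let A = from Supplier A, D = faulty

Given:
- P(A) = 0.2857, P(B) = 0.7143
- P(D|A) = 0.0275, P(D|B) = 0.0750

Step 1: Find P(D)
P(D) = P(D|A)P(A) + P(D|B)P(B)
     = 0.0275 × 0.2857 + 0.0750 × 0.7143
     = 0.00785675 + 0.05357250
     = 0.06142925

Step 2: Apply Bayes' theorem
P(A|D) = P(D|A)P(A) / P(D)
       = 0.00785675 / 0.06142925
       = 0.1279


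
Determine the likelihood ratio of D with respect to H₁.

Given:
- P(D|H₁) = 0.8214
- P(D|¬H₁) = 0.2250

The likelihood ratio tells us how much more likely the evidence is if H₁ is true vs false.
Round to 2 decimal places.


Likelihood Ratio (LR) = P(D|H₁) / P(D|¬H₁)

LR = 0.8214 / 0.2250
   = 3.65

The evidence is 3.65 times more likely if H₁ is true than if H₁ is false.
Since LR > 1, the evidence supports H₁ over ¬H₁.


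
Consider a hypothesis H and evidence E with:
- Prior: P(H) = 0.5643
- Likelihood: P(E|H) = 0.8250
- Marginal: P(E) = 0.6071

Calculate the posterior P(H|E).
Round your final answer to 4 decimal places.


Using Bayes' theorem:

P(H|E) = P(E|H) × P(H) / P(E)
       = 0.8250 × 0.5643 / 0.6071
       = 0.46554750 / 0.6071
       = 0.7668

The evidence strengthens our belief in H.
Prior: 0.5643 → Posterior: 0.7668


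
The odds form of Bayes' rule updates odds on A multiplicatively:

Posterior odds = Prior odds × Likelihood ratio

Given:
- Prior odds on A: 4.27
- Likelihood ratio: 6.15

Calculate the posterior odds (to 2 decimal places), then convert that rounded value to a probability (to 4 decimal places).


Step 1: Calculate posterior odds
Posterior odds = Prior odds × LR
               = 4.27 × 6.15
               = 26.26

Step 2: Convert to probability
P(A|E) = Posterior odds / (1 + Posterior odds)
       = 26.26 / (1 + 26.26)
       = 26.26 / 27.26
       = 0.9633

The evidence increased P(A) from 0.8102 to 0.9633.


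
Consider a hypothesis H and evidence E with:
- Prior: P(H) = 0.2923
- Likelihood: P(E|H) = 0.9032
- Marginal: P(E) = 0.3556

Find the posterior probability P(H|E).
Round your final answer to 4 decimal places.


Using Bayes' theorem:

P(H|E) = P(E|H) × P(H) / P(E)
       = 0.9032 × 0.2923 / 0.3556
       = 0.26400536 / 0.3556
       = 0.7424

The evidence strengthens our belief in H.
Prior: 0.2923 → Posterior: 0.7424


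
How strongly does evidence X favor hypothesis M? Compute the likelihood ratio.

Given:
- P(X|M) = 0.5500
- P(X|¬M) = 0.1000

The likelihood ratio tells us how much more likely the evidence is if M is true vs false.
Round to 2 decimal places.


Likelihood Ratio (LR) = P(X|M) / P(X|¬M)

LR = 0.5500 / 0.1000
   = 5.50

The evidence is 5.50 times more likely if M is true than if M is false.
Because LR exceeds 1, X is evidence for M.


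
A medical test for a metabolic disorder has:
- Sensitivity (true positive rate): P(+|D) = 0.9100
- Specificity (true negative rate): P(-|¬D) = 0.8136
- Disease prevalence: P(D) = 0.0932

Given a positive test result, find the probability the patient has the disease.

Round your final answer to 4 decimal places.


Let D = has disease, + = positive test

Given:
- P(D) = 0.0932 (prevalence)
- P(+|D) = 0.9100 (sensitivity)
- P(-|¬D) = 0.8136 (specificity)
- P(+|¬D) = 0.1864 (false positive rate = 1 - specificity)

Step 1: Find P(+)
P(+) = P(+|D)P(D) + P(+|¬D)P(¬D)
     = 0.9100 × 0.0932 + 0.1864 × 0.9068
     = 0.08481200 + 0.16902752
     = 0.25383952

Step 2: Apply Bayes' theorem for P(D|+)
P(D|+) = P(+|D)P(D) / P(+)
       = 0.08481200 / 0.25383952
       = 0.3341


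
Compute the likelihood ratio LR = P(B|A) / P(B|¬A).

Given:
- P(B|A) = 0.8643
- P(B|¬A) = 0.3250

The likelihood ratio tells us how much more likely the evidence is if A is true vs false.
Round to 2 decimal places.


Likelihood Ratio (LR) = P(B|A) / P(B|¬A)

LR = 0.8643 / 0.3250
   = 2.66

The evidence is 2.66 times more likely if A is true than if A is false.
LR > 1, so observing B raises the odds in favor of A.


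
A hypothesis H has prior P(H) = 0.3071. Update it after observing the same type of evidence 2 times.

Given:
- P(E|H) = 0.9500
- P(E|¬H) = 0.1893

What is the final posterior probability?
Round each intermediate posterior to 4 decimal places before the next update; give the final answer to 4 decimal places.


Sequential Bayesian updating:

Initial prior: P(H) = 0.3071

Update 1:
  P(E) = 0.9500 × 0.3071 + 0.1893 × 0.6929 = 0.29174500 + 0.13116597 = 0.42291097
  P(H|E) = 0.29174500 / 0.42291097 = 0.6898

Update 2:
  P(E) = 0.9500 × 0.6898 + 0.1893 × 0.3102 = 0.65531000 + 0.05872086 = 0.71403086
  P(H|E) = 0.65531000 / 0.71403086 = 0.9178

Final posterior: 0.9178


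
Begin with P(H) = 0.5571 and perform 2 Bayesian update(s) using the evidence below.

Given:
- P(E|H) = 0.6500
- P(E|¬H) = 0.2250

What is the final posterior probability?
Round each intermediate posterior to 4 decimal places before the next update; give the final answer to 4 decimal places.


Sequential Bayesian updating:

Initial prior: P(H) = 0.5571

Update 1:
  P(E) = 0.6500 × 0.5571 + 0.2250 × 0.4429 = 0.36211500 + 0.09965250 = 0.46176750
  P(H|E) = 0.36211500 / 0.46176750 = 0.7842

Update 2:
  P(E) = 0.6500 × 0.7842 + 0.2250 × 0.2158 = 0.50973000 + 0.04855500 = 0.55828500
  P(H|E) = 0.50973000 / 0.55828500 = 0.9130

Final posterior: 0.9130


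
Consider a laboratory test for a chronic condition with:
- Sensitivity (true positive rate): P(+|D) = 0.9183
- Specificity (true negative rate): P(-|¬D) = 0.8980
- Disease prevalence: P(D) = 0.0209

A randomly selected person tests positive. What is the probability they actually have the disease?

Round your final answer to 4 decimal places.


Let D = has disease, + = positive test

Given:
- P(D) = 0.0209 (prevalence)
- P(+|D) = 0.9183 (sensitivity)
- P(-|¬D) = 0.8980 (specificity)
- P(+|¬D) = 0.1020 (false positive rate = 1 - specificity)

Step 1: Find P(+)
P(+) = P(+|D)P(D) + P(+|¬D)P(¬D)
     = 0.9183 × 0.0209 + 0.1020 × 0.9791
     = 0.01919247 + 0.09986820
     = 0.11906067

Step 2: Apply Bayes' theorem for P(D|+)
P(D|+) = P(+|D)P(D) / P(+)
       = 0.01919247 / 0.11906067
       = 0.1612


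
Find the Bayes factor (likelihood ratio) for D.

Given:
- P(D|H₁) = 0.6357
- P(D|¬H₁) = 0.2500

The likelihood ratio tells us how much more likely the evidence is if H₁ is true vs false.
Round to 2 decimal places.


Likelihood Ratio (LR) = P(D|H₁) / P(D|¬H₁)

LR = 0.6357 / 0.2500
   = 2.54

The evidence is 2.54 times more likely if H₁ is true than if H₁ is false.
Because LR exceeds 1, D is evidence for H₁.


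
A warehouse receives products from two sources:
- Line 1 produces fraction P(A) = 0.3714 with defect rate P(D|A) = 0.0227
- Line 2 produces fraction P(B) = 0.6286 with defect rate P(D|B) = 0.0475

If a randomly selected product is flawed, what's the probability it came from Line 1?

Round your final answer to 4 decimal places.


Let A = from Line 1, D = flawed

Given:
- P(A) = 0.3714, P(B) = 0.6286
- P(D|A) = 0.0227, P(D|B) = 0.0475

Step 1: Find P(D)
P(D) = P(D|A)P(A) + P(D|B)P(B)
     = 0.0227 × 0.3714 + 0.0475 × 0.6286
     = 0.00843078 + 0.02985850
     = 0.03828928

Step 2: Apply Bayes' theorem
P(A|D) = P(D|A)P(A) / P(D)
       = 0.00843078 / 0.03828928
       = 0.2202


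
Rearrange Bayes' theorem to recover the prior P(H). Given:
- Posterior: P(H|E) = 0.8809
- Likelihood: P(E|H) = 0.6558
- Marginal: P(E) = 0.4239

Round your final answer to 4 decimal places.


From Bayes' theorem: P(H|E) = P(E|H) × P(H) / P(E)

Rearranging for P(H):
P(H) = P(H|E) × P(E) / P(E|H)
     = 0.8809 × 0.4239 / 0.6558
     = 0.37341351 / 0.6558
     = 0.5694


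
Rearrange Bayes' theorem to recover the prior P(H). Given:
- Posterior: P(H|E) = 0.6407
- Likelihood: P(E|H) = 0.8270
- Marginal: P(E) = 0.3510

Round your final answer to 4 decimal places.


From Bayes' theorem: P(H|E) = P(E|H) × P(H) / P(E)

Rearranging for P(H):
P(H) = P(H|E) × P(E) / P(E|H)
     = 0.6407 × 0.3510 / 0.8270
     = 0.22488570 / 0.8270
     = 0.2719


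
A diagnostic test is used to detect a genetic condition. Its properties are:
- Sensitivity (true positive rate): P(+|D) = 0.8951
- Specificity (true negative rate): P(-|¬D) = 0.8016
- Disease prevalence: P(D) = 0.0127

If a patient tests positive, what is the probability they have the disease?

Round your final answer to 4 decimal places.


Let D = has disease, + = positive test

Given:
- P(D) = 0.0127 (prevalence)
- P(+|D) = 0.8951 (sensitivity)
- P(-|¬D) = 0.8016 (specificity)
- P(+|¬D) = 0.1984 (false positive rate = 1 - specificity)

Step 1: Find P(+)
P(+) = P(+|D)P(D) + P(+|¬D)P(¬D)
     = 0.8951 × 0.0127 + 0.1984 × 0.9873
     = 0.01136777 + 0.19588032
     = 0.20724809

Step 2: Apply Bayes' theorem for P(D|+)
P(D|+) = P(+|D)P(D) / P(+)
       = 0.01136777 / 0.20724809
       = 0.0549


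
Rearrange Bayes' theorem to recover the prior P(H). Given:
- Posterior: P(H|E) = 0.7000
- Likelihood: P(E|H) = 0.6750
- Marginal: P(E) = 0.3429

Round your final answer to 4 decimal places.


From Bayes' theorem: P(H|E) = P(E|H) × P(H) / P(E)

Rearranging for P(H):
P(H) = P(H|E) × P(E) / P(E|H)
     = 0.7000 × 0.3429 / 0.6750
     = 0.24003000 / 0.6750
     = 0.3556


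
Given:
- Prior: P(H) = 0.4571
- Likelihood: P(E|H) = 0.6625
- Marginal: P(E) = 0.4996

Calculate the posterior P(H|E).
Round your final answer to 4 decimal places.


Using Bayes' theorem:

P(H|E) = P(E|H) × P(H) / P(E)
       = 0.6625 × 0.4571 / 0.4996
       = 0.30282875 / 0.4996
       = 0.6061

The evidence strengthens our belief in H.
Prior: 0.4571 → Posterior: 0.6061


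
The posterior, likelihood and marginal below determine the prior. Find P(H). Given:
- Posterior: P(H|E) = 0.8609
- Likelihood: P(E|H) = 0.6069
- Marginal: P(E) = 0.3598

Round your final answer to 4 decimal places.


From Bayes' theorem: P(H|E) = P(E|H) × P(H) / P(E)

Rearranging for P(H):
P(H) = P(H|E) × P(E) / P(E|H)
     = 0.8609 × 0.3598 / 0.6069
     = 0.30975182 / 0.6069
     = 0.5104


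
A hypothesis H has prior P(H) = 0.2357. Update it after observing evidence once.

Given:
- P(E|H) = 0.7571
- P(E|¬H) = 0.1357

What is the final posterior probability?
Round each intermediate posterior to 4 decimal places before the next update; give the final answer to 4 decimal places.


Sequential Bayesian updating:

Initial prior: P(H) = 0.2357

Update 1:
  P(E) = 0.7571 × 0.2357 + 0.1357 × 0.7643 = 0.17844847 + 0.10371551 = 0.28216398
  P(H|E) = 0.17844847 / 0.28216398 = 0.6324

Final posterior: 0.6324


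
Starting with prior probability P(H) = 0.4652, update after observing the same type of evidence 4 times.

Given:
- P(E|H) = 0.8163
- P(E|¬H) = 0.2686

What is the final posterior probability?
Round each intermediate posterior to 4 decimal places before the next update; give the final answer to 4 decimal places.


Sequential Bayesian updating:

Initial prior: P(H) = 0.4652

Update 1:
  P(E) = 0.8163 × 0.4652 + 0.2686 × 0.5348 = 0.37974276 + 0.14364728 = 0.52339004
  P(H|E) = 0.37974276 / 0.52339004 = 0.7255

Update 2:
  P(E) = 0.8163 × 0.7255 + 0.2686 × 0.2745 = 0.59222565 + 0.07373070 = 0.66595635
  P(H|E) = 0.59222565 / 0.66595635 = 0.8893

Update 3:
  P(E) = 0.8163 × 0.8893 + 0.2686 × 0.1107 = 0.72593559 + 0.02973402 = 0.75566961
  P(H|E) = 0.72593559 / 0.75566961 = 0.9607

Update 4:
  P(E) = 0.8163 × 0.9607 + 0.2686 × 0.0393 = 0.78421941 + 0.01055598 = 0.79477539
  P(H|E) = 0.78421941 / 0.79477539 = 0.9867

Final posterior: 0.9867


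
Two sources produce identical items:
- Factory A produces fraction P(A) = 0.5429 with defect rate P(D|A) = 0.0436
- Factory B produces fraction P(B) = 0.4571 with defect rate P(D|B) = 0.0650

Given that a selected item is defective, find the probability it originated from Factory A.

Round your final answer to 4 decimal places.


Let A = from Factory A, D = defective

Given:
- P(A) = 0.5429, P(B) = 0.4571
- P(D|A) = 0.0436, P(D|B) = 0.0650

Step 1: Find P(D)
P(D) = P(D|A)P(A) + P(D|B)P(B)
     = 0.0436 × 0.5429 + 0.0650 × 0.4571
     = 0.02367044 + 0.02971150
     = 0.05338194

Step 2: Apply Bayes' theorem
P(A|D) = P(D|A)P(A) / P(D)
       = 0.02367044 / 0.05338194
       = 0.4434


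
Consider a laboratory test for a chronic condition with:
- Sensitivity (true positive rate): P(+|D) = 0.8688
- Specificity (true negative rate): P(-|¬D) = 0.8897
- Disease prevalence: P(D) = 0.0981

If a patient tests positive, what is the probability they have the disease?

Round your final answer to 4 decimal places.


Let D = has disease, + = positive test

Given:
- P(D) = 0.0981 (prevalence)
- P(+|D) = 0.8688 (sensitivity)
- P(-|¬D) = 0.8897 (specificity)
- P(+|¬D) = 0.1103 (false positive rate = 1 - specificity)

Step 1: Find P(+)
P(+) = P(+|D)P(D) + P(+|¬D)P(¬D)
     = 0.8688 × 0.0981 + 0.1103 × 0.9019
     = 0.08522928 + 0.09947957
     = 0.18470885

Step 2: Apply Bayes' theorem for P(D|+)
P(D|+) = P(+|D)P(D) / P(+)
       = 0.08522928 / 0.18470885
       = 0.4614
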